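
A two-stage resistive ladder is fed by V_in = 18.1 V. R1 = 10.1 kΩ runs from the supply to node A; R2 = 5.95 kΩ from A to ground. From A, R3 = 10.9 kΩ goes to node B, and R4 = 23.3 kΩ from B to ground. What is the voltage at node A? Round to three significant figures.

V_A ≈ 6.05 V

Node A sees R2 in parallel with the series input of stage 2, R3 + R4 = 34.20 kΩ.
Effective lower resistance at A: R2 ‖ 34.20 = 5.068 kΩ.
First divider: V_A = V_in · 5.068/(10.1 + 5.068) = 6.048 V.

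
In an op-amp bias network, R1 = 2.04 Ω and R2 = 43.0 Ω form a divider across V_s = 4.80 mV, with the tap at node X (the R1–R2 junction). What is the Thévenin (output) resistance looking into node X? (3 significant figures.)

R_th ≈ 1.95 Ω

Zeroing V_s shorts the top of R1 to ground, so R_th = R1 ‖ R2 = 1.948 Ω.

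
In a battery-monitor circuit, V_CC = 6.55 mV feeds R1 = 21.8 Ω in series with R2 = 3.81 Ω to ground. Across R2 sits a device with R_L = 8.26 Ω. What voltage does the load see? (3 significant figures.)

V_out ≈ 0.700 mV

R2 ‖ R_L = (3.81 × 8.26)/(3.81 + 8.26) = 2.607 Ω.
Now apply the divider: V_out = 6.55 × 0.1068 = 0.6997 mV.
(Unloaded it would be 0.974 mV; the load pulls it down.)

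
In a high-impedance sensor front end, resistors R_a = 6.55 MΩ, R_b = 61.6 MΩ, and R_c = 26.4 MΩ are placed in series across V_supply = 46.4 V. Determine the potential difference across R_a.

V ≈ 3.21 V

ΣR = 6.55 + 61.6 + 26.4 = 94.55 MΩ.
Voltage divider: V = V_supply · (6.550 / 94.55) = 46.4 × 0.06928 = 3.214 V.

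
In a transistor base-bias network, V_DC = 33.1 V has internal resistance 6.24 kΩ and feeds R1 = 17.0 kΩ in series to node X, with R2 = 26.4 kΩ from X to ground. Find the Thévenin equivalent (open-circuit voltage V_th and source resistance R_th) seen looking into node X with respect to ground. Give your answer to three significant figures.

R1' = 6.24 + 17.0 = 23.24 kΩ (source resistance + R1).
With X open, the divider is unloaded: V_th = 33.1 × 26.4/49.64 = 17.60 V.
Looking into X with the source shorted: R_th = R1'·R2/(R1'+R2) = 23.24 × 26.4/49.64 = 12.36 kΩ.

V_th ≈ 17.6 V, R_th ≈ 12.4 kΩ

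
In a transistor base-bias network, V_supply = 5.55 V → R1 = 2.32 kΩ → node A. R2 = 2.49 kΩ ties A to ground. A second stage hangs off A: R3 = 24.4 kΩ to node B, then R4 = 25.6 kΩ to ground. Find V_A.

V_A ≈ 2.81 V

Looking into the second stage from A: R3 + R4 = 50.00 kΩ appears in parallel with R2.
R2 ‖ (R3+R4) = 2.372 kΩ.
First divider: V_A = V_supply · 2.372/(2.32 + 2.372) = 2.806 V.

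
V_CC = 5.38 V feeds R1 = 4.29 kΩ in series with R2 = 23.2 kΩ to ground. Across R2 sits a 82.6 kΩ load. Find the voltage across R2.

V_out ≈ 4.35 V

First combine the lower leg with the load: R2 ‖ R_L = 18.11 kΩ.
Voltage divider with the loaded lower leg: V_out = 5.38 × 18.11/(4.29 + 18.11) = 5.38 × 0.8085 = 4.350 V.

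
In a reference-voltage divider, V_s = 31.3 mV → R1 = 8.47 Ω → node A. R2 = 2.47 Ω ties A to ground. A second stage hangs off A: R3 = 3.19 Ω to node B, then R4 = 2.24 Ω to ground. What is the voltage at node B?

Looking into the second stage from A: R3 + R4 = 5.430 Ω appears in parallel with R2.
R2 ‖ (R3+R4) = 1.698 Ω.
First divider: V_A = V_s · 1.698/(8.47 + 1.698) = 5.226 mV.
Stage 2 is unloaded, so V_B = V_A · R4/(R3+R4) = 5.226 × 2.24/5.430 = 2.156 mV.

V_B ≈ 2.16 mV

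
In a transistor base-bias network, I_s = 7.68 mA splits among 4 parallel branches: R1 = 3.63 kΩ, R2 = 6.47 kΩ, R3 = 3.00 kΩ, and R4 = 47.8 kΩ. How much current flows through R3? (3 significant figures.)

I ≈ 3.26 mA

Total conductance ΣG = 1/3.63 + 1/6.47 + 1/3.00 + 1/47.8 = 0.7843 (units of 1/kΩ).
Current divider: I(R3) = I_s · G_k/ΣG = 7.68 × (0.3333/0.7843) = 7.68 × 0.4250 = 3.264 mA.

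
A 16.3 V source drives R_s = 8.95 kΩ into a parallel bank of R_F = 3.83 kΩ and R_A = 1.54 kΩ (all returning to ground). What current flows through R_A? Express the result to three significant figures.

I ≈ 1.16 mA

Combine the parallel branches: R_p = (1/3.83 + 1/1.54)⁻¹ = 1.098 kΩ.
Node voltage V_A = V_in · R_p/(R_s + R_p) = 16.3 × 0.1093 = 1.782 V.
I(R_A) = V_A / R_A = 1.782/1.54 = 1.157 mA.
(Equivalently: I_total = 1.622 mA, then current-divider fraction G_k/ΣG = 0.7132.)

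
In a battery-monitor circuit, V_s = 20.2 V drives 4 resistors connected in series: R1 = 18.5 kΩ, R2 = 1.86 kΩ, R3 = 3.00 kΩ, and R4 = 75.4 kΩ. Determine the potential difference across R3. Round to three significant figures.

Total series resistance ΣR = 18.5 + 1.86 + 3.00 + 75.4 = 98.76 kΩ.
By the voltage-divider rule, V = 20.2 × 3.000/98.76 = 0.6136 V.

V ≈ 0.614 V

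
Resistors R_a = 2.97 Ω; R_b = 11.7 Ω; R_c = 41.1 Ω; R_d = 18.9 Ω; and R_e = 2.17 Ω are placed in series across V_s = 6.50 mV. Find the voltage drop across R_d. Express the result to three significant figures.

V ≈ 1.60 mV

ΣR = 2.97 + 11.7 + 41.1 + 18.9 + 2.17 = 76.84 Ω.
By the voltage-divider rule, V = 6.50 × 18.90/76.84 = 1.599 mV.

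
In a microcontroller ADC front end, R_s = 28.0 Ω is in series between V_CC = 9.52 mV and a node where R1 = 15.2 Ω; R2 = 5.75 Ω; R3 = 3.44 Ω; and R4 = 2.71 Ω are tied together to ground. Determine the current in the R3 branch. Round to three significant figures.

Equivalent of the parallel group: R_p = 1.112 Ω.
Node voltage V_A = V_CC · R_p/(R_s + R_p) = 9.52 × 0.03819 = 0.3636 mV.
Branch current I = V_A/R3 = 0.3636/3.44 = 0.1057 mA.

I ≈ 0.106 mA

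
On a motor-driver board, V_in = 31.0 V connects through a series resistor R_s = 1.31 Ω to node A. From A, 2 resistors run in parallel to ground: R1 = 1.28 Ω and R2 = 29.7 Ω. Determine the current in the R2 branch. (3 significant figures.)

Equivalent of the parallel group: R_p = 1.227 Ω.
V_A = 31.0 × 1.227/2.537 = 14.99 V.
Branch current I = V_A/R2 = 14.99/29.7 = 0.5048 A.

I ≈ 0.505 A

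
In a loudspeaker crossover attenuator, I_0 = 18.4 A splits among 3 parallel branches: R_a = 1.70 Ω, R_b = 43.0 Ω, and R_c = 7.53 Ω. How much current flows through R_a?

I ≈ 14.5 A

Total conductance ΣG = 1/1.70 + 1/43.0 + 1/7.53 = 0.7443 (units of 1/Ω).
Current divider: I(R_a) = I_0 · G_k/ΣG = 18.4 × (0.5882/0.7443) = 18.4 × 0.7903 = 14.54 A.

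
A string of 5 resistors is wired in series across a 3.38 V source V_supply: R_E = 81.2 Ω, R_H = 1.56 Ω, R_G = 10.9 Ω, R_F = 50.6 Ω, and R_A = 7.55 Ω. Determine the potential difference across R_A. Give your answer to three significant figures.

V ≈ 0.168 V

Total series resistance ΣR = 81.2 + 1.56 + 10.9 + 50.6 + 7.55 = 151.8 Ω.
V = V_supply · R/ΣR = 3.38 × 0.04973 = 0.1681 V.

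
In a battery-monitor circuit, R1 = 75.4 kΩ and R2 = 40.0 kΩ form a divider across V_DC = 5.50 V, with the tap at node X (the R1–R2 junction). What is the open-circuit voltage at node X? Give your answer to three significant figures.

V_th is the unloaded tap voltage: V_DC · R2/(R1+R2) = 5.50 × 0.3466 = 1.906 V.

V_th ≈ 1.91 V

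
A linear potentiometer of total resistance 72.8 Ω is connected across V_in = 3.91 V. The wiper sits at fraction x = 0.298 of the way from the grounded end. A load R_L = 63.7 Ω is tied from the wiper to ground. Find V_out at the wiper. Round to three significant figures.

The pot divides into 51.11 Ω above the wiper and 21.69 Ω below.
Lower segment in parallel with the load: 21.69 ‖ 63.7 = 16.18 Ω.
Loaded-divider output: V_out = 3.91 × 0.2405 = 0.9404 V.

V_out ≈ 0.940 V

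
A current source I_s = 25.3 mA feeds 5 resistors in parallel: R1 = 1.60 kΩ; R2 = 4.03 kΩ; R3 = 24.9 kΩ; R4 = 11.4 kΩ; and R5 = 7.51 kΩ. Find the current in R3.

I ≈ 0.896 mA

Conductances: ΣG = 1/1.60 + 1/4.03 + 1/24.9 + 1/11.4 + 1/7.51 = 1.134 (1/kΩ).
By the current-divider rule, I = I_s · G_k/ΣG = 25.3 × 0.03541 = 0.8959 mA.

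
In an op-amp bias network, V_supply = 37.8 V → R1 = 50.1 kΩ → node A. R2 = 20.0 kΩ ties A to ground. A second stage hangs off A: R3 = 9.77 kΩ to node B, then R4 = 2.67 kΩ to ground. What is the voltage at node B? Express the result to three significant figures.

V_B ≈ 1.08 V

Looking into the second stage from A: R3 + R4 = 12.44 kΩ appears in parallel with R2.
Effective lower resistance at A: R2 ‖ 12.44 = 7.670 kΩ.
So V_A = 37.8 × 0.1328 = 5.018 V.
Stage 2 is unloaded, so V_B = V_A · R4/(R3+R4) = 5.018 × 2.67/12.44 = 1.077 V.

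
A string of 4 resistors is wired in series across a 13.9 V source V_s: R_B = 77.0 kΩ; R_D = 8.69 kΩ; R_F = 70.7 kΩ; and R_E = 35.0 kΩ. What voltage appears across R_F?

V ≈ 5.13 V

Total series resistance ΣR = 77.0 + 8.69 + 70.7 + 35.0 = 191.4 kΩ.
Voltage divider: V = V_s · (70.70 / 191.4) = 13.9 × 0.3694 = 5.135 V.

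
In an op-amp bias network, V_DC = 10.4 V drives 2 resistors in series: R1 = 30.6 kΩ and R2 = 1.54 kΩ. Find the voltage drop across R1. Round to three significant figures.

V ≈ 9.90 V

Total series resistance ΣR = 30.6 + 1.54 = 32.14 kΩ.
By the voltage-divider rule, V = 10.4 × 30.60/32.14 = 9.902 V.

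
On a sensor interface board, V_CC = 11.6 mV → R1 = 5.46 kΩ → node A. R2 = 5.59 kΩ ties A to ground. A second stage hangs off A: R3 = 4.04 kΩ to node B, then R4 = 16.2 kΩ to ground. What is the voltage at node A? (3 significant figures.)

The second stage (R3 + R4 = 20.24 kΩ) loads node A in parallel with R2.
R2 ‖ (R3+R4) = 4.380 kΩ.
V_A = 11.6 × 4.380/(5.46 + 4.380) = 5.164 mV.

V_A ≈ 5.16 mV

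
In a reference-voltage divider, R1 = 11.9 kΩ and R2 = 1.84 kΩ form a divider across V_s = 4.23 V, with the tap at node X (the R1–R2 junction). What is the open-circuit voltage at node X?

V_th ≈ 0.566 V

Open-circuit (no load on X): V_th = V_s · R2/(R1 + R2) = 4.23 × 1.84/(11.90 + 1.84) = 0.5665 V.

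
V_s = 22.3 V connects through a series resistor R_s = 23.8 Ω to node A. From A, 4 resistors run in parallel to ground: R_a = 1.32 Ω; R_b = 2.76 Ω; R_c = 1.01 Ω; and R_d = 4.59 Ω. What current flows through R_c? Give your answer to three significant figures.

I ≈ 0.391 A

Parallel bank: R_p = 1/(1/1.32 + 1/2.76 + 1/1.01 + 1/4.59) = 0.4296 Ω.
V_A by voltage divider: V_A = 22.3 × 0.4296/(23.8 + 0.4296) = 0.3954 V.
I(R_c) = V_A / R_c = 0.3954/1.01 = 0.3915 A.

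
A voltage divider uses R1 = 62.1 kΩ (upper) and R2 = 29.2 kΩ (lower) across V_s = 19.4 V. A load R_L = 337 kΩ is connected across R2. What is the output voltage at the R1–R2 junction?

V_out ≈ 5.86 V

The load sits in parallel with R2, giving an effective lower resistance R2' = R2·R_L/(R2+R_L) = 26.87 kΩ.
Now apply the divider: V_out = 19.4 × 0.3020 = 5.859 V.
(Unloaded it would be 6.20 V; the load pulls it down.)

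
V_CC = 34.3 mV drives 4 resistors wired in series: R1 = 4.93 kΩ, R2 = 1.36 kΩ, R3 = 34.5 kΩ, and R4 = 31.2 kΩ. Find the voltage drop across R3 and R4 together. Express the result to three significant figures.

ΣR = 4.93 + 1.36 + 34.5 + 31.2 = 71.99 kΩ.
R_{R3..R4} = 34.5 + 31.2 = 65.70 kΩ.
Voltage divider: V = V_CC · (65.70 / 71.99) = 34.3 × 0.9126 = 31.30 mV.

V ≈ 31.3 mV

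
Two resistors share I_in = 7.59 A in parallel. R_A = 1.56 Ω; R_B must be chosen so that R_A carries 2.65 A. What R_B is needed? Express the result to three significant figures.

R_B ≈ 0.837 Ω

In a two-way split, I_A/I_in = R_B/(R_A + R_B).
With f = 0.3491, R_B = R_A · f/(1−f) = 1.56 × 0.5364 = 0.8368 Ω.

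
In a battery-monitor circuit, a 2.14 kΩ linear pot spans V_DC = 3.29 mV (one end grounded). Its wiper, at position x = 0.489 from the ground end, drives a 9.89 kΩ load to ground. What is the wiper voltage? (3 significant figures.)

V_out ≈ 1.53 mV

The pot divides into 1.094 kΩ above the wiper and 1.046 kΩ below.
(x·R_p) ‖ R_L = 0.9463 kΩ.
Loaded-divider output: V_out = 3.29 × 0.4639 = 1.526 mV.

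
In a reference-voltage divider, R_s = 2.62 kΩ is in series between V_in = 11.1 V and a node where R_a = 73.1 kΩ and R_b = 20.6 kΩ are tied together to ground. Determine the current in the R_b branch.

I ≈ 0.463 mA

Equivalent of the parallel group: R_p = 16.07 kΩ.
V_A = 11.1 × 16.07/18.69 = 9.544 V.
Branch current I = V_A/R_b = 9.544/20.6 = 0.4633 mA.
(Check via current divider: I_total = 0.5939 mA; share G_k/ΣG = 0.7801 → same result.)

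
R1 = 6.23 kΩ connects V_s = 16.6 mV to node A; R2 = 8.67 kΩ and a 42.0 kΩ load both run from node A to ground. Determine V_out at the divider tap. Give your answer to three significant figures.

V_out ≈ 8.89 mV

The load sits in parallel with R2, giving an effective lower resistance R2' = R2·R_L/(R2+R_L) = 7.187 kΩ.
Voltage divider with the loaded lower leg: V_out = 16.6 × 7.187/(6.23 + 7.187) = 16.6 × 0.5356 = 8.892 mV.
(Unloaded it would be 9.66 mV; the load pulls it down.)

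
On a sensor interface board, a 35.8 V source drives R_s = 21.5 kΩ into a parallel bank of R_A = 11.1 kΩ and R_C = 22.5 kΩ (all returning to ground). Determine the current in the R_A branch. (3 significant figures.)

Combine the parallel branches: R_p = (1/11.1 + 1/22.5)⁻¹ = 7.433 kΩ.
Node voltage V_A = V_CC · R_p/(R_s + R_p) = 35.8 × 0.2569 = 9.197 V.
Branch current I = V_A/R_A = 9.197/11.1 = 0.8286 mA.

I ≈ 0.829 mA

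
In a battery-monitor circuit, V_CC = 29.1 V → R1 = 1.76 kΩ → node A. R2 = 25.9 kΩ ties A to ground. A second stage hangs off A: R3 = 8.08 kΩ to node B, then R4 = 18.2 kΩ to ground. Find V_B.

V_B ≈ 17.8 V

Looking into the second stage from A: R3 + R4 = 26.28 kΩ appears in parallel with R2.
R2 ‖ (R3+R4) = 13.04 kΩ.
V_A = 29.1 × 13.04/(1.76 + 13.04) = 25.64 V.
V_B = V_A × 0.6925 = 17.76 V.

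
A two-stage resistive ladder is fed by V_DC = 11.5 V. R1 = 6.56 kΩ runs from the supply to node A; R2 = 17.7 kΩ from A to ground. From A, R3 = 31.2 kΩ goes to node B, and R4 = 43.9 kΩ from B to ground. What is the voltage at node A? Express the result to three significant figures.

Looking into the second stage from A: R3 + R4 = 75.10 kΩ appears in parallel with R2.
R2 ‖ (R3+R4) = 14.32 kΩ.
First divider: V_A = V_DC · 14.32/(6.56 + 14.32) = 7.888 V.

V_A ≈ 7.89 V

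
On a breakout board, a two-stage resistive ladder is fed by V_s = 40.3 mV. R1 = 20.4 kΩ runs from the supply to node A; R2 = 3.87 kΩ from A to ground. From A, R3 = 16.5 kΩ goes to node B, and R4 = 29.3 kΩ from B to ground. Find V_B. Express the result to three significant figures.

Looking into the second stage from A: R3 + R4 = 45.80 kΩ appears in parallel with R2.
R2 ‖ (R3+R4) = 3.568 kΩ.
So V_A = 40.3 × 0.1489 = 6.000 mV.
V_B = V_A × 0.6397 = 3.838 mV.

V_B ≈ 3.84 mV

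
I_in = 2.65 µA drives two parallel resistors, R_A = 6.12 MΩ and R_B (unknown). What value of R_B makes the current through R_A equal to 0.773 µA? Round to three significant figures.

R_B ≈ 2.52 MΩ

In a two-way split, I_A/I_in = R_B/(R_A + R_B).
With f = 0.2917, R_B = R_A · f/(1−f) = 6.12 × 0.4118 = 2.520 MΩ.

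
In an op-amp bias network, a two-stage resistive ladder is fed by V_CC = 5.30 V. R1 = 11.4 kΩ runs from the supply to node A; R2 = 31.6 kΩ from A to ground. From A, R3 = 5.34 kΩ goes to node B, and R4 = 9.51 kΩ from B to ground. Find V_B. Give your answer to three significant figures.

Node A sees R2 in parallel with the series input of stage 2, R3 + R4 = 14.85 kΩ.
R2 ‖ (R3+R4) = 10.10 kΩ.
First divider: V_A = V_CC · 10.10/(11.4 + 10.10) = 2.490 V.
Then the unloaded second divider: V_B = V_A × R4/(R3+R4) = 2.490 × 0.6404 = 1.595 V.

V_B ≈ 1.59 V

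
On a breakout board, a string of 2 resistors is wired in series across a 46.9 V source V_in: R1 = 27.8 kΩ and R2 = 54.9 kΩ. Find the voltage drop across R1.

V ≈ 15.8 V

Series total: ΣR = 27.8 + 54.9 = 82.70 kΩ.
By the voltage-divider rule, V = 46.9 × 27.80/82.70 = 15.77 V.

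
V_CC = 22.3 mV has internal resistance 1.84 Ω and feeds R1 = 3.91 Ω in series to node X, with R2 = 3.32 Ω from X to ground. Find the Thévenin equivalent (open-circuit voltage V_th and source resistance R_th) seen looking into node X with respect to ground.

V_th ≈ 8.16 mV, R_th ≈ 2.10 Ω

R1' = 1.84 + 3.91 = 5.750 Ω (source resistance + R1).
Open-circuit (no load on X): V_th = V_CC · R2/(R1' + R2) = 22.3 × 3.32/(5.750 + 3.32) = 8.163 mV.
With V_CC suppressed (replaced by a short), R_th = R1' ‖ R2 = (5.750 × 3.32)/(5.750 + 3.32) = 2.105 Ω.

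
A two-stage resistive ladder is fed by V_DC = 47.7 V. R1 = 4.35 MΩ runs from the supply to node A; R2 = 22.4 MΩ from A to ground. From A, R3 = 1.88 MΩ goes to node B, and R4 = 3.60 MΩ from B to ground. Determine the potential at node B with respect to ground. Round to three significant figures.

The second stage (R3 + R4 = 5.480 MΩ) loads node A in parallel with R2.
R2 ‖ (R3+R4) = 4.403 MΩ.
V_A = 47.7 × 4.403/(4.35 + 4.403) = 23.99 V.
Then the unloaded second divider: V_B = V_A × R4/(R3+R4) = 23.99 × 0.6569 = 15.76 V.

V_B ≈ 15.8 V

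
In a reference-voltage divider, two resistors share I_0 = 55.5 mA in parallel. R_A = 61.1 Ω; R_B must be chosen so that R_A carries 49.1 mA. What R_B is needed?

R_B ≈ 469 Ω

Two-branch current divider: I_A = I_0 · R_B/(R_A + R_B).
With f = 0.8847, R_B = R_A · f/(1−f) = 61.1 × 7.672 = 468.8 Ω.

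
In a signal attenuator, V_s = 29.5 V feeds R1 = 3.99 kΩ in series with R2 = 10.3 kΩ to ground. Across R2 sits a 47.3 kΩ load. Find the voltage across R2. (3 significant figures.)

V_out ≈ 20.0 V

R2 ‖ R_L = (10.3 × 47.3)/(10.3 + 47.3) = 8.458 kΩ.
Voltage divider with the loaded lower leg: V_out = 29.5 × 8.458/(3.99 + 8.458) = 29.5 × 0.6795 = 20.04 V.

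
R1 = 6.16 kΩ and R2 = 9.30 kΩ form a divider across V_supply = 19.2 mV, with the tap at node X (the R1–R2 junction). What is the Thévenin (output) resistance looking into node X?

Zeroing V_supply shorts the top of R1 to ground, so R_th = R1 ‖ R2 = 3.706 kΩ.

R_th ≈ 3.71 kΩ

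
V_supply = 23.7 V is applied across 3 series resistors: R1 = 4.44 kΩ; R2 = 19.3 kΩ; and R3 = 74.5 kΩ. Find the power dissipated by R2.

Series current I = V_supply/ΣR = 23.7/98.24 = 0.2412 mA.
P = I²R = 0.05820 × 19.3 = 1.123 mW.

P ≈ 1.12 mW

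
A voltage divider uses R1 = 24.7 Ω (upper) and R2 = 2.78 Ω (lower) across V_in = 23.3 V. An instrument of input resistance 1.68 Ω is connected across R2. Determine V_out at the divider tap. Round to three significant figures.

R2 ‖ R_L = (2.78 × 1.68)/(2.78 + 1.68) = 1.047 Ω.
Now apply the divider: V_out = 23.3 × 0.04067 = 0.9476 V.
(Unloaded it would be 2.36 V; the load pulls it down.)

V_out ≈ 0.948 V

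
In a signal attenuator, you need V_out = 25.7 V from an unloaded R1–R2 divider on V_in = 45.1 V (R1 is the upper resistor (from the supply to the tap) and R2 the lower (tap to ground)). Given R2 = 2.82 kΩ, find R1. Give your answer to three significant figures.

R1 ≈ 2.13 kΩ

V_out/V_in = R2/(R1+R2) = 0.5698.
Rearranging, R1 = R2·(1−k)/k = 2.82 × 0.7549 = 2.129 kΩ.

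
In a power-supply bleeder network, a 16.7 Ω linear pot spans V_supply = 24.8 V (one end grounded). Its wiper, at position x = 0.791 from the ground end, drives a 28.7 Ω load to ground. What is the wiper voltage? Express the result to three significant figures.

Lower segment x·R_p = 13.21 Ω; upper segment (1−x)·R_p = 3.490 Ω.
Lower segment in parallel with the load: 13.21 ‖ 28.7 = 9.046 Ω.
Loaded-divider output: V_out = 24.8 × 0.7216 = 17.90 V.

V_out ≈ 17.9 V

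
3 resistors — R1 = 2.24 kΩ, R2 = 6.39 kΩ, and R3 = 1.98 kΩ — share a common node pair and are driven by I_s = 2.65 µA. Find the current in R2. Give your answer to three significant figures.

I ≈ 0.374 µA

Total conductance ΣG = 1/2.24 + 1/6.39 + 1/1.98 = 1.108 (units of 1/kΩ).
R2 takes the fraction G_k/ΣG = 0.1565/1.108 = 0.1412, so I = 2.65 × 0.1412 = 0.3743 µA.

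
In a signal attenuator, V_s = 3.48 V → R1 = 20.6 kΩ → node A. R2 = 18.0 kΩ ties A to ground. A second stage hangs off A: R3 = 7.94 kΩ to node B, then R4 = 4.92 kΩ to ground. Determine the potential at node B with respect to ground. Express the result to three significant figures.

V_B ≈ 0.355 V

Node A sees R2 in parallel with the series input of stage 2, R3 + R4 = 12.86 kΩ.
R2 ‖ (R3+R4) = 7.501 kΩ.
So V_A = 3.48 × 0.2669 = 0.9289 V.
V_B = V_A × 0.3826 = 0.3554 V.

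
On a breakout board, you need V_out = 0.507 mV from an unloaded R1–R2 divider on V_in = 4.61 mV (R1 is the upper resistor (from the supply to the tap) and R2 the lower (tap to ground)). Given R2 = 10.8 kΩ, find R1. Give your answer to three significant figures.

R1 ≈ 87.4 kΩ

The divider ratio is R2/(R1+R2) = 0.507/4.61 = 0.1100.
Rearranging, R1 = R2·(1−k)/k = 10.8 × 8.093 = 87.40 kΩ.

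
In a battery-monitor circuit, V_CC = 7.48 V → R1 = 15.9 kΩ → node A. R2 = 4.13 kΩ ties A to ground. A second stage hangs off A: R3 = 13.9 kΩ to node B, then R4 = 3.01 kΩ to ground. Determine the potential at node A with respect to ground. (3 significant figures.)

V_A ≈ 1.29 V

Looking into the second stage from A: R3 + R4 = 16.91 kΩ appears in parallel with R2.
Effective lower resistance at A: R2 ‖ 16.91 = 3.319 kΩ.
So V_A = 7.48 × 0.1727 = 1.292 V.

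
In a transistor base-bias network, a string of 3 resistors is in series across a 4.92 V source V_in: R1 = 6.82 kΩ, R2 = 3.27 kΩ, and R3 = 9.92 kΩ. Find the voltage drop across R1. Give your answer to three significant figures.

ΣR = 6.82 + 3.27 + 9.92 = 20.01 kΩ.
By the voltage-divider rule, V = 4.92 × 6.820/20.01 = 1.677 V.

V ≈ 1.68 V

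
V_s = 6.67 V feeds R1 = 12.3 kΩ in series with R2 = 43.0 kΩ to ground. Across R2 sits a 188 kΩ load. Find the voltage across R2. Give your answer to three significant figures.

V_out ≈ 4.94 V

First combine the lower leg with the load: R2 ‖ R_L = 35.00 kΩ.
Then V_out = V_s · R2'/(R1 + R2') = 6.67 × 35.00/47.30 = 4.935 V.
(Unloaded it would be 5.19 V; the load pulls it down.)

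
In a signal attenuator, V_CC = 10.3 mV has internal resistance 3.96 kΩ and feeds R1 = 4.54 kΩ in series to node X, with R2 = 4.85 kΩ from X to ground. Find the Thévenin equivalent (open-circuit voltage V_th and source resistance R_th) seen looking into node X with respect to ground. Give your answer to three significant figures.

R1' = 3.96 + 4.54 = 8.500 kΩ (source resistance + R1).
Open-circuit (no load on X): V_th = V_CC · R2/(R1' + R2) = 10.3 × 4.85/(8.500 + 4.85) = 3.742 mV.
Zeroing V_CC shorts the top of R1' to ground, so R_th = R1' ‖ R2 = 3.088 kΩ.

V_th ≈ 3.74 mV, R_th ≈ 3.09 kΩ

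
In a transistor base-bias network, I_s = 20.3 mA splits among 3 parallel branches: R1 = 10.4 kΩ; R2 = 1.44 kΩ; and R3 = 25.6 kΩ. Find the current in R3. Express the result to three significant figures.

I ≈ 0.956 mA

Conductances: ΣG = 1/10.4 + 1/1.44 + 1/25.6 = 0.8297 (1/kΩ).
By the current-divider rule, I = I_s · G_k/ΣG = 20.3 × 0.04708 = 0.9558 mA.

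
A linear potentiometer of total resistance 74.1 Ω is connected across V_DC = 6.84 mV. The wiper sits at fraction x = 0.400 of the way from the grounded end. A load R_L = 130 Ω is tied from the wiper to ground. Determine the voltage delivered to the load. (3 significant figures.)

Split the track: R_lower = x·R_p = 29.64 Ω, R_upper = (1−x)·R_p = 44.46 Ω.
R_L loads the lower segment: effective lower R = 24.14 Ω.
Loaded-divider output: V_out = 6.84 × 0.3519 = 2.407 mV.

V_out ≈ 2.41 mV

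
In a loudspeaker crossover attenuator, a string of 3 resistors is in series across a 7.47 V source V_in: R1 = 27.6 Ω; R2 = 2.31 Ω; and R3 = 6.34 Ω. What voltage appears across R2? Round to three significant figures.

V ≈ 0.476 V

ΣR = 27.6 + 2.31 + 6.34 = 36.25 Ω.
V = V_in · R/ΣR = 7.47 × 0.06372 = 0.4760 V.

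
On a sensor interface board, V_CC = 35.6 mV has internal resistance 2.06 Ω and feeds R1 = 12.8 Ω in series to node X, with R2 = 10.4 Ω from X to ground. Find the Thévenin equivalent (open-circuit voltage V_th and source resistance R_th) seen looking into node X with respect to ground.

V_th ≈ 14.7 mV, R_th ≈ 6.12 Ω

R1' = 2.06 + 12.8 = 14.86 Ω (source resistance + R1).
With X open, the divider is unloaded: V_th = 35.6 × 10.4/25.26 = 14.66 mV.
With V_CC suppressed (replaced by a short), R_th = R1' ‖ R2 = (14.86 × 10.4)/(14.86 + 10.4) = 6.118 Ω.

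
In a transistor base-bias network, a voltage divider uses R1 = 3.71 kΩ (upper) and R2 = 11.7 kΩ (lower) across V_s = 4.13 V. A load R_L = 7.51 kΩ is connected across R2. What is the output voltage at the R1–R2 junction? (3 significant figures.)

V_out ≈ 2.28 V

First combine the lower leg with the load: R2 ‖ R_L = 4.574 kΩ.
Voltage divider with the loaded lower leg: V_out = 4.13 × 4.574/(3.71 + 4.574) = 4.13 × 0.5522 = 2.280 V.
(Unloaded it would be 3.14 V; the load pulls it down.)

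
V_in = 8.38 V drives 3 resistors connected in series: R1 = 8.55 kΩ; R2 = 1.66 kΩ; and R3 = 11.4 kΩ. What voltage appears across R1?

V ≈ 3.32 V

ΣR = 8.55 + 1.66 + 11.4 = 21.61 kΩ.
Voltage divider: V = V_in · (8.550 / 21.61) = 8.38 × 0.3957 = 3.316 V.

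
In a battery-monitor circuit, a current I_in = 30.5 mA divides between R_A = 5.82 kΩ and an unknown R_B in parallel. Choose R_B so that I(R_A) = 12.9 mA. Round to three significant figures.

R_B ≈ 4.27 kΩ

In a two-way split, I_A/I_in = R_B/(R_A + R_B).
With f = 0.4230, R_B = R_A · f/(1−f) = 5.82 × 0.7330 = 4.266 kΩ.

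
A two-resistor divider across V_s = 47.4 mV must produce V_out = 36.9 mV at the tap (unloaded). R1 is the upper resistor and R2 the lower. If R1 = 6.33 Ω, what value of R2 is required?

The divider ratio is R2/(R1+R2) = 36.9/47.4 = 0.7785.
R2 = R1 · 0.7785/(1 − 0.7785) = 22.25 Ω.

R2 ≈ 22.2 Ω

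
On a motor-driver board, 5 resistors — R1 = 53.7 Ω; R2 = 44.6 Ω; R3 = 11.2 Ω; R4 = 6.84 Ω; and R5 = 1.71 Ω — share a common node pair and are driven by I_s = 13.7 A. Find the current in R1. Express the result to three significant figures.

I ≈ 0.296 A

Total conductance ΣG = 1/53.7 + 1/44.6 + 1/11.2 + 1/6.84 + 1/1.71 = 0.8613 (units of 1/Ω).
Current divider: I(R1) = I_s · G_k/ΣG = 13.7 × (0.01862/0.8613) = 13.7 × 0.02162 = 0.2962 A.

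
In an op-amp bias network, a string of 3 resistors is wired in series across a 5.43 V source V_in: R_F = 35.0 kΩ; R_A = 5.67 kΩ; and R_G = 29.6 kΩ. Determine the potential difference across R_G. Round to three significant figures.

ΣR = 35.0 + 5.67 + 29.6 = 70.27 kΩ.
Voltage divider: V = V_in · (29.60 / 70.27) = 5.43 × 0.4212 = 2.287 V.

V ≈ 2.29 V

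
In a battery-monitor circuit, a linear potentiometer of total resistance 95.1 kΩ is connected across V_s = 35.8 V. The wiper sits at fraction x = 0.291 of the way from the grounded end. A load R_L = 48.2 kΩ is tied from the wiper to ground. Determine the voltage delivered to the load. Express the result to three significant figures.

V_out ≈ 7.40 V

Split the track: R_lower = x·R_p = 27.67 kΩ, R_upper = (1−x)·R_p = 67.43 kΩ.
(x·R_p) ‖ R_L = 17.58 kΩ.
V_out = 35.8 × 17.58/(67.43 + 17.58) = 7.404 V.
(Unloaded: V_out = x·V_s = 10.4 V.)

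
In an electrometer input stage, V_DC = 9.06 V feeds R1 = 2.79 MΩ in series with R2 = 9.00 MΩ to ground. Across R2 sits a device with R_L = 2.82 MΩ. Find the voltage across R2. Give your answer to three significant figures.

V_out ≈ 3.94 V

R2 ‖ R_L = (9.00 × 2.82)/(9.00 + 2.82) = 2.147 MΩ.
Now apply the divider: V_out = 9.06 × 0.4349 = 3.940 V.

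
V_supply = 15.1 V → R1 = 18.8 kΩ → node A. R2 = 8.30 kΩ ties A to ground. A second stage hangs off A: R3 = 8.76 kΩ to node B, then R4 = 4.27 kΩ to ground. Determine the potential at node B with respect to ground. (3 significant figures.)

Looking into the second stage from A: R3 + R4 = 13.03 kΩ appears in parallel with R2.
R2 ‖ (R3+R4) = 5.070 kΩ.
First divider: V_A = V_supply · 5.070/(18.8 + 5.070) = 3.207 V.
V_B = V_A × 0.3277 = 1.051 V.

V_B ≈ 1.05 V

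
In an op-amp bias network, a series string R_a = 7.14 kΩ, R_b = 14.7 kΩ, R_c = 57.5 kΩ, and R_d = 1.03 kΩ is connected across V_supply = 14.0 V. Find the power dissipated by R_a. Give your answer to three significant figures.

P ≈ 0.217 mW

ΣR = 80.37 kΩ → I = 14.0/80.37 = 0.1742 mA.
P(R_a) = I²·R_a = (0.1742)² × 7.14 = 0.2167 mW.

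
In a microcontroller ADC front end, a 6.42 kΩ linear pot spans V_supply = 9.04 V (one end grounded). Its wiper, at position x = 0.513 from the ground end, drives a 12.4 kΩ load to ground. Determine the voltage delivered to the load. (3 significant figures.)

V_out ≈ 4.11 V

The pot divides into 3.127 kΩ above the wiper and 3.293 kΩ below.
Lower segment in parallel with the load: 3.293 ‖ 12.4 = 2.602 kΩ.
Then V_out = V_supply · 2.602/(3.127 + 2.602) = 4.106 V.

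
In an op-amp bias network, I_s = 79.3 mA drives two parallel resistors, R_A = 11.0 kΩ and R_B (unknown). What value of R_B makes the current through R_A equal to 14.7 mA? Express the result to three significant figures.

R_B ≈ 2.50 kΩ

In a two-way split, I_A/I_s = R_B/(R_A + R_B).
With f = 0.1854, R_B = R_A · f/(1−f) = 11.0 × 0.2276 = 2.503 kΩ.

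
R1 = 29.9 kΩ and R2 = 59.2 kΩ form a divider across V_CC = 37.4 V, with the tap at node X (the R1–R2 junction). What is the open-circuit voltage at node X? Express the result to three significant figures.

V_th ≈ 24.8 V

With X open, the divider is unloaded: V_th = 37.4 × 59.2/89.10 = 24.85 V.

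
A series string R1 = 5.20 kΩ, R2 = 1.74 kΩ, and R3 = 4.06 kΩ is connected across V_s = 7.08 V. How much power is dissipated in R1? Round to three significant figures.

P ≈ 2.15 mW

ΣR = 11.00 kΩ → I = 7.08/11.00 = 0.6436 mA.
P(R1) = I²·R1 = (0.6436)² × 5.20 = 2.154 mW.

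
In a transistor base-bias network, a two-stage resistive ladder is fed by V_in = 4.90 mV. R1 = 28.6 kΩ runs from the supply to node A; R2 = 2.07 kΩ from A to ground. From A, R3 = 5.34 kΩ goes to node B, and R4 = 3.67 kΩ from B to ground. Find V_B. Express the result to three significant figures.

V_B ≈ 0.111 mV

The second stage (R3 + R4 = 9.010 kΩ) loads node A in parallel with R2.
R2 ‖ (R3+R4) = 1.683 kΩ.
V_A = 4.90 × 1.683/(28.6 + 1.683) = 0.2724 mV.
Stage 2 is unloaded, so V_B = V_A · R4/(R3+R4) = 0.2724 × 3.67/9.010 = 0.1109 mV.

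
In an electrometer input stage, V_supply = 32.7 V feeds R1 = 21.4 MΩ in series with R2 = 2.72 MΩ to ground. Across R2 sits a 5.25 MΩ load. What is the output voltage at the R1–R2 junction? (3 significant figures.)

V_out ≈ 2.53 V

The load sits in parallel with R2, giving an effective lower resistance R2' = R2·R_L/(R2+R_L) = 1.792 MΩ.
Then V_out = V_supply · R2'/(R1 + R2') = 32.7 × 1.792/23.19 = 2.526 V.
(Unloaded it would be 3.69 V; the load pulls it down.)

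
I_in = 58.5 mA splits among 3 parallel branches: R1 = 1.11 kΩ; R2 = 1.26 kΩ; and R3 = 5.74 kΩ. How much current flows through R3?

ΣG = 1/1.11 + 1/1.26 + 1/5.74 = 1.869.
R3 takes the fraction G_k/ΣG = 0.1742/1.869 = 0.09323, so I = 58.5 × 0.09323 = 5.454 mA.

I ≈ 5.45 mA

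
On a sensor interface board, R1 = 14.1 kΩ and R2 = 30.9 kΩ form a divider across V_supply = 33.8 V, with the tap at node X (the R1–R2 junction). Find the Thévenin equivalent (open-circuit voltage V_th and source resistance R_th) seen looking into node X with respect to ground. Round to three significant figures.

V_th ≈ 23.2 V, R_th ≈ 9.68 kΩ

With X open, the divider is unloaded: V_th = 33.8 × 30.9/45.00 = 23.21 V.
Zeroing V_supply shorts the top of R1 to ground, so R_th = R1 ‖ R2 = 9.682 kΩ.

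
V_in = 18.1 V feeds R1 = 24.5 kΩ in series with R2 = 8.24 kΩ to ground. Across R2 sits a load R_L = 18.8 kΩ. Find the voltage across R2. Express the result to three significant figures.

V_out ≈ 3.43 V

R2 ‖ R_L = (8.24 × 18.8)/(8.24 + 18.8) = 5.729 kΩ.
Voltage divider with the loaded lower leg: V_out = 18.1 × 5.729/(24.5 + 5.729) = 18.1 × 0.1895 = 3.430 V.
(Unloaded it would be 4.56 V; the load pulls it down.)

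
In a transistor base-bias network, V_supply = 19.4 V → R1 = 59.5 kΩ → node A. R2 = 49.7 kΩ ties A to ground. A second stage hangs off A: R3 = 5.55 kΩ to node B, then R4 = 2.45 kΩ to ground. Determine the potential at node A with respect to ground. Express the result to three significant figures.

V_A ≈ 2.01 V

The second stage (R3 + R4 = 8.000 kΩ) loads node A in parallel with R2.
R2 ‖ (R3+R4) = 6.891 kΩ.
V_A = 19.4 × 6.891/(59.5 + 6.891) = 2.014 V.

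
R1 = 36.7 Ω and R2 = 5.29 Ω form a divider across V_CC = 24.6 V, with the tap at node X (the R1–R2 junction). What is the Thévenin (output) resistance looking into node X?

Looking into X with the source shorted: R_th = R1·R2/(R1+R2) = 36.70 × 5.29/41.99 = 4.624 Ω.

R_th ≈ 4.62 Ω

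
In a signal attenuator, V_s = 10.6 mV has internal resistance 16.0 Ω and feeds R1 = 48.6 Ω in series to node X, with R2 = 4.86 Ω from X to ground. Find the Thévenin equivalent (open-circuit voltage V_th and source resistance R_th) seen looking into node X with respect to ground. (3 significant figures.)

R1' = 16.0 + 48.6 = 64.60 Ω (source resistance + R1).
Open-circuit (no load on X): V_th = V_s · R2/(R1' + R2) = 10.6 × 4.86/(64.60 + 4.86) = 0.7417 mV.
Zeroing V_s shorts the top of R1' to ground, so R_th = R1' ‖ R2 = 4.520 Ω.

V_th ≈ 0.742 mV, R_th ≈ 4.52 Ω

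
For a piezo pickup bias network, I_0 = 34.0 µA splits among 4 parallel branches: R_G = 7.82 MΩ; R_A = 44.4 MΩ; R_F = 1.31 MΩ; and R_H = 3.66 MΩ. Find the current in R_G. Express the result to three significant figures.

Conductances: ΣG = 1/7.82 + 1/44.4 + 1/1.31 + 1/3.66 = 1.187 (1/MΩ).
Current divider: I(R_G) = I_0 · G_k/ΣG = 34.0 × (0.1279/1.187) = 34.0 × 0.1077 = 3.663 µA.

I ≈ 3.66 µA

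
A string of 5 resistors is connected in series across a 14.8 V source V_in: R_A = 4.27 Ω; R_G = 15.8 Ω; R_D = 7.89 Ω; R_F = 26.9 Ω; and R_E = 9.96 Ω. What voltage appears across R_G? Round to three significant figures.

Total series resistance ΣR = 4.27 + 15.8 + 7.89 + 26.9 + 9.96 = 64.82 Ω.
Voltage divider: V = V_in · (15.80 / 64.82) = 14.8 × 0.2438 = 3.608 V.

V ≈ 3.61 V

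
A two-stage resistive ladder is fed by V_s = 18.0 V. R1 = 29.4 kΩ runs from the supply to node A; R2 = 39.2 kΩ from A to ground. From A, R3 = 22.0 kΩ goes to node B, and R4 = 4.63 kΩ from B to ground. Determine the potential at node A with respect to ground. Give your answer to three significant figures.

Node A sees R2 in parallel with the series input of stage 2, R3 + R4 = 26.63 kΩ.
R2 ‖ (R3+R4) = 15.86 kΩ.
So V_A = 18.0 × 0.3504 = 6.307 V.

V_A ≈ 6.31 V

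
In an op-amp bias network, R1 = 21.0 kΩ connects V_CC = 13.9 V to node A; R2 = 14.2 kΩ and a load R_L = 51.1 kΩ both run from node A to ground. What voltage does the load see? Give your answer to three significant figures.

R2 ‖ R_L = (14.2 × 51.1)/(14.2 + 51.1) = 11.11 kΩ.
Then V_out = V_CC · R2'/(R1 + R2') = 13.9 × 11.11/32.11 = 4.810 V.

V_out ≈ 4.81 V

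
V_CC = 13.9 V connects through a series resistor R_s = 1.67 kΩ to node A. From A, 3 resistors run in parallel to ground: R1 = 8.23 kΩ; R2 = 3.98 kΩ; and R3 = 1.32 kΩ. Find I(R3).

I ≈ 3.65 mA

Parallel bank: R_p = 1/(1/8.23 + 1/3.98 + 1/1.32) = 0.8847 kΩ.
V_A by voltage divider: V_A = 13.9 × 0.8847/(1.67 + 0.8847) = 4.814 V.
I(R3) = V_A / R3 = 4.814/1.32 = 3.647 mA.
(Equivalently: I_total = 5.441 mA, then current-divider fraction G_k/ΣG = 0.6702.)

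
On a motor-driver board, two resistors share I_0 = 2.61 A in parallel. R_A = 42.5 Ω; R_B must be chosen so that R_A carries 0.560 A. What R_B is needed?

R_B ≈ 11.6 Ω

In a two-way split, I_A/I_0 = R_B/(R_A + R_B).
0.560/2.61 = R_B/(R_A + R_B) → R_B = R_A · (0.2146)/(1 − 0.2146) = 42.5 × 0.2732 = 11.61 Ω.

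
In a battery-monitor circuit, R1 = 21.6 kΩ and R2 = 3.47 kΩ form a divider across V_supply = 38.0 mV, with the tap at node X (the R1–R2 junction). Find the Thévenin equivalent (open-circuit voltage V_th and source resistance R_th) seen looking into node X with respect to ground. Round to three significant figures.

V_th ≈ 5.26 mV, R_th ≈ 2.99 kΩ

Open-circuit (no load on X): V_th = V_supply · R2/(R1 + R2) = 38.0 × 3.47/(21.60 + 3.47) = 5.260 mV.
Looking into X with the source shorted: R_th = R1·R2/(R1+R2) = 21.60 × 3.47/25.07 = 2.990 kΩ.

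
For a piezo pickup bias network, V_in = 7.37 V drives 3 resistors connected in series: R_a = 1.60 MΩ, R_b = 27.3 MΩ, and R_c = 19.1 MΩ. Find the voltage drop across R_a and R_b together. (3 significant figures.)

ΣR = 1.60 + 27.3 + 19.1 = 48.00 MΩ.
R_{R_a..R_b} = 1.60 + 27.3 = 28.90 MΩ.
By the voltage-divider rule, V = 7.37 × 28.90/48.00 = 4.437 V.

V ≈ 4.44 V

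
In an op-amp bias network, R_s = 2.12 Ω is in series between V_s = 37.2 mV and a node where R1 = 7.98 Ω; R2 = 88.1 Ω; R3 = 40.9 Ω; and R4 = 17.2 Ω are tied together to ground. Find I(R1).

Equivalent of the parallel group: R_p = 4.561 Ω.
Node voltage V_A = V_s · R_p/(R_s + R_p) = 37.2 × 0.6827 = 25.40 mV.
I(R1) = V_A / R1 = 25.40/7.98 = 3.182 mA.
(Check via current divider: I_total = 5.568 mA; share G_k/ΣG = 0.5715 → same result.)

I ≈ 3.18 mA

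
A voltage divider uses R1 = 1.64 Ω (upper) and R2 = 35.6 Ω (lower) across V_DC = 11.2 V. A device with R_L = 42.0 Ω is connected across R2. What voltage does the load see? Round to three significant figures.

V_out ≈ 10.3 V

First combine the lower leg with the load: R2 ‖ R_L = 19.27 Ω.
Now apply the divider: V_out = 11.2 × 0.9216 = 10.32 V.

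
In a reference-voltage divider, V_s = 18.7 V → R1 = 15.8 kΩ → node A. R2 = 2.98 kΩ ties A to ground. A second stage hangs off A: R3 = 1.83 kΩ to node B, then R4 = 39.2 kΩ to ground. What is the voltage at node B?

V_B ≈ 2.67 V

Looking into the second stage from A: R3 + R4 = 41.03 kΩ appears in parallel with R2.
R2 ‖ (R3+R4) = 2.778 kΩ.
First divider: V_A = V_s · 2.778/(15.8 + 2.778) = 2.796 V.
Then the unloaded second divider: V_B = V_A × R4/(R3+R4) = 2.796 × 0.9554 = 2.672 V.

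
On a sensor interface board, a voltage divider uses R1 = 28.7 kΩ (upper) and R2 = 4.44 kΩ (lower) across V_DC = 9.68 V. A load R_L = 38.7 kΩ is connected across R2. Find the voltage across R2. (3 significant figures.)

First combine the lower leg with the load: R2 ‖ R_L = 3.983 kΩ.
Now apply the divider: V_out = 9.68 × 0.1219 = 1.180 V.
(Unloaded it would be 1.30 V; the load pulls it down.)

V_out ≈ 1.18 V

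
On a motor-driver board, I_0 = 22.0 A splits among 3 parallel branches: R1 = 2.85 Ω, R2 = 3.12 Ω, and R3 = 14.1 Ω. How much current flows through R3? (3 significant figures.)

I ≈ 2.10 A

Conductances: ΣG = 1/2.85 + 1/3.12 + 1/14.1 = 0.7423 (1/Ω).
Current divider: I(R3) = I_0 · G_k/ΣG = 22.0 × (0.07092/0.7423) = 22.0 × 0.09554 = 2.102 A.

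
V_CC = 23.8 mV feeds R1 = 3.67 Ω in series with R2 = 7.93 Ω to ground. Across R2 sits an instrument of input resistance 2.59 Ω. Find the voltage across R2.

V_out ≈ 8.26 mV

The load sits in parallel with R2, giving an effective lower resistance R2' = R2·R_L/(R2+R_L) = 1.952 Ω.
Then V_out = V_CC · R2'/(R1 + R2') = 23.8 × 1.952/5.622 = 8.264 mV.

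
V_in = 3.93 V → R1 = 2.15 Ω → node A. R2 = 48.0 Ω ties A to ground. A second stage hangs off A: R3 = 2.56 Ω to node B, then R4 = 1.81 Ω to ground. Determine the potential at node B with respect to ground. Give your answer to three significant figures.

Node A sees R2 in parallel with the series input of stage 2, R3 + R4 = 4.370 Ω.
Effective lower resistance at A: R2 ‖ 4.370 = 4.005 Ω.
So V_A = 3.93 × 0.6507 = 2.557 V.
Stage 2 is unloaded, so V_B = V_A · R4/(R3+R4) = 2.557 × 1.81/4.370 = 1.059 V.

V_B ≈ 1.06 V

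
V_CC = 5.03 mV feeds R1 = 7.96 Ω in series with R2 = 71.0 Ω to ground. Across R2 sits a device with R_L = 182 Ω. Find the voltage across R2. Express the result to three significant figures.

The load sits in parallel with R2, giving an effective lower resistance R2' = R2·R_L/(R2+R_L) = 51.08 Ω.
Voltage divider with the loaded lower leg: V_out = 5.03 × 51.08/(7.96 + 51.08) = 5.03 × 0.8652 = 4.352 mV.

V_out ≈ 4.35 mV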